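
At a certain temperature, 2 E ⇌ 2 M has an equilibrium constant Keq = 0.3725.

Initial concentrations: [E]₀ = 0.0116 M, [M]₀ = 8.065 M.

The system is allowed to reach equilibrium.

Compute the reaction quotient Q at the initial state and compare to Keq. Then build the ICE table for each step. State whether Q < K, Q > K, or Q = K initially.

Q₀ = 4.8338e+05; Q > K (proceeds reverse)

Q₀ = 4.8338e+05 vs Keq = 0.3725 ⇒ Q>K, reverse
Step 1:
                  E         M
  Initial    0.0116     8.065
  Change      5.004    -5.004
  Equil       5.016     3.061
  solve Keq expr → x = -2.502; check Q = 0.3725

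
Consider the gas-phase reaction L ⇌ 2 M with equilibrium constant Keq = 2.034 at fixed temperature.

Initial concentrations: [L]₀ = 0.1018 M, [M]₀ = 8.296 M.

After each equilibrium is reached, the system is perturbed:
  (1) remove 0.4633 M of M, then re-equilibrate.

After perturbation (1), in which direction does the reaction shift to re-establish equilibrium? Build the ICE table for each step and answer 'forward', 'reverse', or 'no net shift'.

Direction: forward

Q₀ = 676.1 vs Keq = 2.034 ⇒ Q>K, reverse
Step 1:
                   L          M
  Initial     0.1018      8.296
  Change        2.91     -5.821
  Equil        3.012      2.475
  solve Keq expr → x = -2.91; check Q = 2.034
Then remove 0.4633 M of M.
Step 2:
                   L          M
  Initial      3.012      2.012
  Change     -0.1916     0.3833
  Equil        2.821      2.395
  solve Keq expr → x = 0.1916; check Q = 2.034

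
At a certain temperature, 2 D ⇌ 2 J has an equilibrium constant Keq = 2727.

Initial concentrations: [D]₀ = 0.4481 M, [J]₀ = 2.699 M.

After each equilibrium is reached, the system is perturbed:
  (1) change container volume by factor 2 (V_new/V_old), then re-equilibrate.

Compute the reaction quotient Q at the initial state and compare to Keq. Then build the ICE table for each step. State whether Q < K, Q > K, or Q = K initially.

Q₀ = 36.28 vs Keq = 2727 ⇒ Q<K, forward
Step 1:
                    D           J
  Initial      0.4481       2.699
  Change       -0.389       0.389
  Equil       0.05913       3.088
  solve Keq expr → x = 0.1945; check Q = 2727
Then change container volume by factor 2 (V_new/V_old).
Step 2:
                    D           J
  Initial     0.02957       1.544
  Change            0           0
  Equil       0.02957       1.544
  solve Keq expr → x = 0; check Q = 2727

Q₀ = 36.28; Q < K (proceeds forward)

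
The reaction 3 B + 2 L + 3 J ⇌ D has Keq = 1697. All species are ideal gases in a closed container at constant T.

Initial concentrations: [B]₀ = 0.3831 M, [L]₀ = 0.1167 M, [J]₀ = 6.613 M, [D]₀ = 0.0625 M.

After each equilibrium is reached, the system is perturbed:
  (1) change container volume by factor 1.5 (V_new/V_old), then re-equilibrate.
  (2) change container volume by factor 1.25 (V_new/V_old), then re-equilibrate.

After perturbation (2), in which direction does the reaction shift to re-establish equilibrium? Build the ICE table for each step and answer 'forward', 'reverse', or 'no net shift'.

Q₀ = 0.2822 vs Keq = 1697 ⇒ Q<K, forward
Step 1:
                   B          L          J          D
  init        0.3831     0.1167      6.613     0.0625
  Δ          -0.1674    -0.1116    -0.1674     0.0558
  eq          0.2157   0.005094      6.446     0.1183
  solve Keq expr → x = 0.0558; check Q = 1697
Then change container volume by factor 1.5 (V_new/V_old).
Step 2:
                   B          L          J          D
  init        0.1438   0.003396      4.297    0.07887
  Δ          0.01284   0.008558    0.01284  -0.004279
  eq          0.1566    0.01195       4.31    0.07459
  solve Keq expr → x = -0.004279; check Q = 1697
Then change container volume by factor 1.25 (V_new/V_old).
Step 3:
                   B          L          J          D
  init        0.1253   0.009563      3.448    0.05967
  Δ          0.01192   0.007949    0.01192  -0.003975
  eq          0.1372    0.01751       3.46     0.0557
  solve Keq expr → x = -0.003975; check Q = 1697

Direction: reverse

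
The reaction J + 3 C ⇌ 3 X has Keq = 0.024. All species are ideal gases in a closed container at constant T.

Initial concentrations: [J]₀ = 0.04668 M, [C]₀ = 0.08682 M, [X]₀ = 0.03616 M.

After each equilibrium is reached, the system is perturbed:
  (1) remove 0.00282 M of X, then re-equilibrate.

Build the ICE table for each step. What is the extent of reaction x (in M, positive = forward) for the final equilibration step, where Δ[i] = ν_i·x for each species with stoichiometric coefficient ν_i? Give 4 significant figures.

Q₀ = 1.548 vs Keq = 0.024 ⇒ Q>K, reverse
Step 1:
                   J          C          X
  Initial    0.04668    0.08682    0.03616
  Change    0.008008    0.02402   -0.02402
  Equil      0.05469     0.1108    0.01214
  solve Keq expr → x = -0.008008; check Q = 0.024
Then remove 0.00282 M of X.
Step 2:
                   J          C          X
  Initial    0.05469     0.1108   0.009316
  Change  -8.2913e-04  -0.002487   0.002487
  Equil      0.05386     0.1084     0.0118
  solve Keq expr → x = 8.2913e-04; check Q = 0.024

x = 8.2913e-04 M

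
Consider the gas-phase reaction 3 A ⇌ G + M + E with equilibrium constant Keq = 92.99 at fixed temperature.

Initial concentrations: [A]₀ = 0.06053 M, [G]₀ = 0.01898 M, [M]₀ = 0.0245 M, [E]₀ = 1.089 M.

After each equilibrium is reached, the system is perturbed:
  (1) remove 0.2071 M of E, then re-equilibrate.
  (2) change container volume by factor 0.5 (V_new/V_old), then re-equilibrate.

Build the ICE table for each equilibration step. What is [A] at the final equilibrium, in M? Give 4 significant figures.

[A]_eq = 0.04492 M

Q₀ = 2.283 vs Keq = 92.99 ⇒ Q<K, forward
Step 1:
                  A         G         M         E
  I         0.06053   0.01898    0.0245     1.089
  C        -0.03668   0.01223   0.01223   0.01223
  E         0.02385   0.03121   0.03673     1.101
  solve Keq expr → x = 0.01223; check Q = 92.99
Then remove 0.2071 M of E.
Step 2:
                  A         G         M         E
  I         0.02385   0.03121   0.03673    0.8941
  C       -0.001393 4.6424e-04 4.6424e-04 4.6424e-04
  E         0.02246   0.03167   0.03719    0.8946
  solve Keq expr → x = 4.6424e-04; check Q = 92.99
Then change container volume by factor 0.5 (V_new/V_old).
Step 3:
                  A         G         M         E
  I         0.04492   0.06334   0.07438     1.789
  C               0         0         0         0
  E         0.04492   0.06334   0.07438     1.789
  solve Keq expr → x = 0; check Q = 92.99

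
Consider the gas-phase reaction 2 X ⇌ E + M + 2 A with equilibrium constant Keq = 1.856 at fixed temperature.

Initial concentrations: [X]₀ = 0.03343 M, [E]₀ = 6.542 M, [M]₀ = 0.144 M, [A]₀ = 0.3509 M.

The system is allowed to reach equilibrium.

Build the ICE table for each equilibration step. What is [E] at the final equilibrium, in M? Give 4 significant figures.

[E]_eq = 6.489 M

Q₀ = 103.8 vs Keq = 1.856 ⇒ Q>K, reverse
Step 1:
                  X         E         M         A
  init      0.03343     6.542     0.144    0.3509
  Δ          0.1053  -0.05267  -0.05267   -0.1053
  eq         0.1388     6.489   0.09133    0.2456
  solve Keq expr → x = -0.05267; check Q = 1.856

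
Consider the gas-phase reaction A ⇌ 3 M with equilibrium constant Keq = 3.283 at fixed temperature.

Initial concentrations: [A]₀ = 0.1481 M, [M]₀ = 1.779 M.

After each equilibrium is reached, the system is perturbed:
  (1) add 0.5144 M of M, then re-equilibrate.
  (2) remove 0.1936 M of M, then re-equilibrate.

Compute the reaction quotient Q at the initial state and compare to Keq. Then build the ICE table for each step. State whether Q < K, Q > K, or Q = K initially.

Q₀ = 38.02 vs Keq = 3.283 ⇒ Q>K, reverse
Step 1:
                   A          M
  I           0.1481      1.779
  C           0.2336    -0.7009
  E           0.3817      1.078
  solve Keq expr → x = -0.2336; check Q = 3.283
Then add 0.5144 M of M.
Step 2:
                   A          M
  I           0.3817      1.593
  C           0.1336    -0.4009
  E           0.5154      1.192
  solve Keq expr → x = -0.1336; check Q = 3.283
Then remove 0.1936 M of M.
Step 3:
                   A          M
  I           0.5154      0.998
  C         -0.05098     0.1529
  E           0.4644      1.151
  solve Keq expr → x = 0.05098; check Q = 3.283

Q₀ = 38.02; Q > K (proceeds reverse)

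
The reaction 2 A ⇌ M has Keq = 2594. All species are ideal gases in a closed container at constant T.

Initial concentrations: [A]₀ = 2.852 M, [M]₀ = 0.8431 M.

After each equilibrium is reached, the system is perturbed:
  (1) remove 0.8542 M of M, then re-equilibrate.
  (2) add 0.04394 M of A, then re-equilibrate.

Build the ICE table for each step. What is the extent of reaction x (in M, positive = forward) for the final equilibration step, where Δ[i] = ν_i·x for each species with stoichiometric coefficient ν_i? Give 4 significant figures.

Q₀ = 0.1037 vs Keq = 2594 ⇒ Q<K, forward
Step 1:
                    A           M
  Initial       2.852      0.8431
  Change       -2.823       1.411
  Equil       0.02948       2.254
  solve Keq expr → x = 1.411; check Q = 2594
Then remove 0.8542 M of M.
Step 2:
                    A           M
  Initial     0.02948         1.4
  Change    -0.006221    0.003111
  Equil       0.02326       1.403
  solve Keq expr → x = 0.003111; check Q = 2594
Then add 0.04394 M of A.
Step 3:
                    A           M
  Initial      0.0672       1.403
  Change     -0.04376     0.02188
  Equil       0.02344       1.425
  solve Keq expr → x = 0.02188; check Q = 2594

x = 0.02188 M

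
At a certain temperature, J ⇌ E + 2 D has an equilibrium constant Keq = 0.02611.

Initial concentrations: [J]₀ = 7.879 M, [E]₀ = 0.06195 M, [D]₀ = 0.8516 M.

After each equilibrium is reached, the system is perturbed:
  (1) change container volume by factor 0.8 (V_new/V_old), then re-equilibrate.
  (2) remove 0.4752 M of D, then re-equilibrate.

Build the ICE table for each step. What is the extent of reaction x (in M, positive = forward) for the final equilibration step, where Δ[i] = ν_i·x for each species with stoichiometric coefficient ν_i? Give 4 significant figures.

x = 0.1023 M

Q₀ = 0.005702 vs Keq = 0.02611 ⇒ Q<K, forward
Step 1:
                  J         E         D
  I           7.879   0.06195    0.8516
  C         -0.1128    0.1128    0.2256
  E           7.766    0.1748     1.077
  solve Keq expr → x = 0.1128; check Q = 0.02611
Then change container volume by factor 0.8 (V_new/V_old).
Step 2:
                  J         E         D
  I           9.708    0.2184     1.347
  C         0.05289  -0.05289   -0.1058
  E           9.761    0.1656     1.241
  solve Keq expr → x = -0.05289; check Q = 0.02611
Then remove 0.4752 M of D.
Step 3:
                  J         E         D
  I           9.761    0.1656    0.7655
  C         -0.1023    0.1023    0.2047
  E           9.658    0.2679    0.9702
  solve Keq expr → x = 0.1023; check Q = 0.02611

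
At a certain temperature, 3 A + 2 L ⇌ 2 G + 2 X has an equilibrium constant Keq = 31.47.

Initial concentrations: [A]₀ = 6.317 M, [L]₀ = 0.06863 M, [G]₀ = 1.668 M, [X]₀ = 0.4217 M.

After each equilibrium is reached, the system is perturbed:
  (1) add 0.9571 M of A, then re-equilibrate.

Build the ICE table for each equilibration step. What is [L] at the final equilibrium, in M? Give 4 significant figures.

Q₀ = 0.4167 vs Keq = 31.47 ⇒ Q<K, forward
Step 1:
                   A          L          G          X
  I            6.317    0.06863      1.668     0.4217
  C         -0.08866   -0.05911    0.05911    0.05911
  E            6.228   0.009523      1.727     0.4808
  solve Keq expr → x = 0.02955; check Q = 31.47
Then add 0.9571 M of A.
Step 2:
                   A          L          G          X
  I            7.185   0.009523      1.727     0.4808
  C        -0.002695  -0.001797   0.001797   0.001797
  E            7.183   0.007726      1.729     0.4826
  solve Keq expr → x = 8.9840e-04; check Q = 31.47

[L]_eq = 0.007726 M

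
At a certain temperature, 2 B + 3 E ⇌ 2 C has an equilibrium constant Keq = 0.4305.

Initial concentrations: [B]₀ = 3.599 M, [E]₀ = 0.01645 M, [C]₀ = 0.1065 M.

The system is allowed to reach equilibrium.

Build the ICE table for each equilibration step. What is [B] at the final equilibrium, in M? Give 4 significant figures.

Q₀ = 196.7 vs Keq = 0.4305 ⇒ Q>K, reverse
Step 1:
                    B           E           C
  init          3.599     0.01645      0.1065
  Δ           0.04629     0.06944    -0.04629
  eq            3.645     0.08589     0.06021
  solve Keq expr → x = -0.02315; check Q = 0.4305

[B]_eq = 3.645 M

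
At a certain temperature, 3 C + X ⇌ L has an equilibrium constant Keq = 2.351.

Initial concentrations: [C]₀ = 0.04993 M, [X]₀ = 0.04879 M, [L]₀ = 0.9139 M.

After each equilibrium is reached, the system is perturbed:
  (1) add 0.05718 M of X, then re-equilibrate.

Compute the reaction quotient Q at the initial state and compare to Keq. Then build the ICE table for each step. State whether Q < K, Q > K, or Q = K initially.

Q₀ = 1.5048e+05 vs Keq = 2.351 ⇒ Q>K, reverse
Step 1:
                   C          X          L
  I          0.04993    0.04879     0.9139
  C           0.8713     0.2904    -0.2904
  E           0.9212     0.3392     0.6235
  solve Keq expr → x = -0.2904; check Q = 2.351
Then add 0.05718 M of X.
Step 2:
                   C          X          L
  I           0.9212     0.3964     0.6235
  C         -0.03315   -0.01105    0.01105
  E           0.8881     0.3853     0.6345
  solve Keq expr → x = 0.01105; check Q = 2.351

Q₀ = 1.5048e+05; Q > K (proceeds reverse)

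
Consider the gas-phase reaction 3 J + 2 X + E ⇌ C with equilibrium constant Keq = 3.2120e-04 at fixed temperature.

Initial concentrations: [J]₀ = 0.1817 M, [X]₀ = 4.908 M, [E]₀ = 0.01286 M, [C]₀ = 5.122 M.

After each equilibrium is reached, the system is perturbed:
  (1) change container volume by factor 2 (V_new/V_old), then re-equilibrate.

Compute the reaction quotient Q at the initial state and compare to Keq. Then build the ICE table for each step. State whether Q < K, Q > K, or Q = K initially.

Q₀ = 2756 vs Keq = 3.2120e-04 ⇒ Q>K, reverse
Step 1:
                   J          X          E          C
  Initial     0.1817      4.908    0.01286      5.122
  Change       4.635       3.09      1.545     -1.545
  Equil        4.817      7.998      1.558      3.577
  solve Keq expr → x = -1.545; check Q = 3.2120e-04
Then change container volume by factor 2 (V_new/V_old).
Step 2:
                   J          X          E          C
  Initial      2.408      3.999     0.7789      1.788
  Change       1.994       1.33     0.6648    -0.6648
  Equil        4.403      5.329      1.444      1.124
  solve Keq expr → x = -0.6648; check Q = 3.2120e-04

Q₀ = 2756; Q > K (proceeds reverse)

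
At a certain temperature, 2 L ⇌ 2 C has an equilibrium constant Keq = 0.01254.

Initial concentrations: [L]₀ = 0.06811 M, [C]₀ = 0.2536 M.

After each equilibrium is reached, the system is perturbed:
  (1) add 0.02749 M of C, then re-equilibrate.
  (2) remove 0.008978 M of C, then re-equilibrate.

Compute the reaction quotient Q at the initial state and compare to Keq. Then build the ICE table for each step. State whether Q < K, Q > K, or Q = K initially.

Q₀ = 13.86; Q > K (proceeds reverse)

Q₀ = 13.86 vs Keq = 0.01254 ⇒ Q>K, reverse
Step 1:
                  L         C
  I         0.06811    0.2536
  C          0.2212   -0.2212
  E          0.2893    0.0324
  solve Keq expr → x = -0.1106; check Q = 0.01254
Then add 0.02749 M of C.
Step 2:
                  L         C
  I          0.2893   0.05989
  C         0.02472  -0.02472
  E           0.314   0.03517
  solve Keq expr → x = -0.01236; check Q = 0.01254
Then remove 0.008978 M of C.
Step 3:
                  L         C
  I           0.314   0.02619
  C       -0.008074  0.008074
  E           0.306   0.03426
  solve Keq expr → x = 0.004037; check Q = 0.01254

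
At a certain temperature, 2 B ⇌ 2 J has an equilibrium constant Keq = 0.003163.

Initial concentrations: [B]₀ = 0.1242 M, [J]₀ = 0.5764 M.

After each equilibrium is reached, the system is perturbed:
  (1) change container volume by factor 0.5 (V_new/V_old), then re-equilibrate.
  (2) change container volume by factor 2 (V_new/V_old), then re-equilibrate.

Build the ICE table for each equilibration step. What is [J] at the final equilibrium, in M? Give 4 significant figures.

[J]_eq = 0.0373 M

Q₀ = 21.54 vs Keq = 0.003163 ⇒ Q>K, reverse
Step 1:
                   B          J
  I           0.1242     0.5764
  C           0.5391    -0.5391
  E           0.6633     0.0373
  solve Keq expr → x = -0.2695; check Q = 0.003163
Then change container volume by factor 0.5 (V_new/V_old).
Step 2:
                   B          J
  I            1.327    0.07461
  C                0          0
  E            1.327    0.07461
  solve Keq expr → x = 0; check Q = 0.003163
Then change container volume by factor 2 (V_new/V_old).
Step 3:
                   B          J
  I           0.6633     0.0373
  C                0          0
  E           0.6633     0.0373
  solve Keq expr → x = 0; check Q = 0.003163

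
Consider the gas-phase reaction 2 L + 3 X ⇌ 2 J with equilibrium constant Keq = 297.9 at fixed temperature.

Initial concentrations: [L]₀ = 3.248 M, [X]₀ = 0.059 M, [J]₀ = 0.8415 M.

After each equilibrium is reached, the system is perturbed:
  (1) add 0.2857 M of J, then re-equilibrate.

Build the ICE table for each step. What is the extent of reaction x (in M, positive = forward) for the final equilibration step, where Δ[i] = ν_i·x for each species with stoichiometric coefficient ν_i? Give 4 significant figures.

x = -0.0042 M

Q₀ = 326.8 vs Keq = 297.9 ⇒ Q>K, reverse
Step 1:
                   L          X          J
  init         3.248      0.059     0.8415
  Δ         0.001186   0.001779  -0.001186
  eq           3.249    0.06078     0.8403
  solve Keq expr → x = -5.9304e-04; check Q = 297.9
Then add 0.2857 M of J.
Step 2:
                   L          X          J
  init         3.249    0.06078      1.126
  Δ           0.0084     0.0126    -0.0084
  eq           3.258    0.07338      1.118
  solve Keq expr → x = -0.0042; check Q = 297.9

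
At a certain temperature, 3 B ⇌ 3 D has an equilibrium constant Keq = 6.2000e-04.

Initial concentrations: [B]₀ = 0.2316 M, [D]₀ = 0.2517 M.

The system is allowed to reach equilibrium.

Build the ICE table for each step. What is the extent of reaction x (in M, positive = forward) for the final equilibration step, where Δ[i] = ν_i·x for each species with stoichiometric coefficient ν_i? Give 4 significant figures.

x = -0.07124 M

Q₀ = 1.284 vs Keq = 6.2000e-04 ⇒ Q>K, reverse
Step 1:
                  B         D
  Initial    0.2316    0.2517
  Change     0.2137   -0.2137
  Equil      0.4453   0.03797
  solve Keq expr → x = -0.07124; check Q = 6.2000e-04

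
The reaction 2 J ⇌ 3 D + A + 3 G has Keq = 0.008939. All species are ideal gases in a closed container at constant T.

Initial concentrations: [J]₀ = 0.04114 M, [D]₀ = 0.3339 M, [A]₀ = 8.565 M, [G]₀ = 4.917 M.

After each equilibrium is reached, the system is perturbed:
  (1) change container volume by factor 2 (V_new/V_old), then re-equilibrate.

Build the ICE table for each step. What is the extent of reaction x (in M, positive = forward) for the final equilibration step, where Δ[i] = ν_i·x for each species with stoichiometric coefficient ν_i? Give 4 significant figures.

x = 0.003084 M

Q₀ = 2.2395e+04 vs Keq = 0.008939 ⇒ Q>K, reverse
Step 1:
                    J           D           A           G
  Initial     0.04114      0.3339       8.565       4.917
  Change       0.2166     -0.3249     -0.1083     -0.3249
  Equil        0.2578    0.008984       8.457       4.592
  solve Keq expr → x = -0.1083; check Q = 0.008939
Then change container volume by factor 2 (V_new/V_old).
Step 2:
                    J           D           A           G
  Initial      0.1289    0.004492       4.228       2.296
  Change    -0.006168    0.009252    0.003084    0.009252
  Equil        0.1227     0.01374       4.231       2.305
  solve Keq expr → x = 0.003084; check Q = 0.008939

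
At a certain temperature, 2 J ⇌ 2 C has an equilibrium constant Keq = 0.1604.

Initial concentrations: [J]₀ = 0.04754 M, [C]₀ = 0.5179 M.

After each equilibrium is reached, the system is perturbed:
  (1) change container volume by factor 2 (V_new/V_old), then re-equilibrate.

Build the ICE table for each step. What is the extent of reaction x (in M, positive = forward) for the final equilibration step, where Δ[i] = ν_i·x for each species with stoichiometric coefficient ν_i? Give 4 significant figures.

Q₀ = 118.7 vs Keq = 0.1604 ⇒ Q>K, reverse
Step 1:
                    J           C
  I           0.04754      0.5179
  C            0.3562     -0.3562
  E            0.4037      0.1617
  solve Keq expr → x = -0.1781; check Q = 0.1604
Then change container volume by factor 2 (V_new/V_old).
Step 2:
                    J           C
  I            0.2019     0.08085
  C                 0           0
  E            0.2019     0.08085
  solve Keq expr → x = 0; check Q = 0.1604

x = 0 M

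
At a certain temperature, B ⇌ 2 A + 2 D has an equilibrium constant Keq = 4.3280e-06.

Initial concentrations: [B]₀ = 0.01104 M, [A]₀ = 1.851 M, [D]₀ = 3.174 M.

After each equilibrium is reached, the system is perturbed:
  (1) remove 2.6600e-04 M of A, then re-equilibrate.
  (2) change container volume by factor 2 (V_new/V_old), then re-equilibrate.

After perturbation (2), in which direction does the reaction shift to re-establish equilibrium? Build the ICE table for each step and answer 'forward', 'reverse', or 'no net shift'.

Q₀ = 3126 vs Keq = 4.3280e-06 ⇒ Q>K, reverse
Step 1:
                   B          A          D
  init       0.01104      1.851      3.174
  Δ           0.9247     -1.849     -1.849
  eq          0.9358   0.001519      1.325
  solve Keq expr → x = -0.9247; check Q = 4.3280e-06
Then remove 2.6600e-04 M of A.
Step 2:
                   B          A          D
  init        0.9358   0.001253      1.325
  Δ       -1.3279e-04 2.6559e-04 2.6559e-04
  eq          0.9356   0.001519      1.325
  solve Keq expr → x = 1.3279e-04; check Q = 4.3280e-06
Then change container volume by factor 2 (V_new/V_old).
Step 3:
                   B          A          D
  init        0.4678 7.5949e-04     0.6624
  Δ       -6.9131e-04   0.001383   0.001383
  eq          0.4671   0.002142     0.6638
  solve Keq expr → x = 6.9131e-04; check Q = 4.3280e-06

Direction: forward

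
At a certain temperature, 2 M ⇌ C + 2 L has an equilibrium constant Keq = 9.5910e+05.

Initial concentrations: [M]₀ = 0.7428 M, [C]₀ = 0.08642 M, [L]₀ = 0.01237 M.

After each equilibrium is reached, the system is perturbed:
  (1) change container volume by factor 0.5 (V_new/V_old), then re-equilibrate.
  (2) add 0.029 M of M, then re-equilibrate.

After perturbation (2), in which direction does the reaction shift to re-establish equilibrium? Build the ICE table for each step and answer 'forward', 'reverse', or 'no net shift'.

Q₀ = 2.3967e-05 vs Keq = 9.5910e+05 ⇒ Q<K, forward
Step 1:
                  M         C         L
  I          0.7428   0.08642   0.01237
  C         -0.7423    0.3711    0.7423
  E       5.2124e-04    0.4576    0.7546
  solve Keq expr → x = 0.3711; check Q = 9.5910e+05
Then change container volume by factor 0.5 (V_new/V_old).
Step 2:
                  M         C         L
  I        0.001042    0.9151     1.509
  C       4.3121e-04 -2.1561e-04 -4.3121e-04
  E        0.001474    0.9149     1.509
  solve Keq expr → x = -2.1561e-04; check Q = 9.5910e+05
Then add 0.029 M of M.
Step 3:
                  M         C         L
  I         0.03047    0.9149     1.509
  C        -0.02896   0.01448   0.02896
  E        0.001514    0.9294     1.538
  solve Keq expr → x = 0.01448; check Q = 9.5910e+05

Direction: forward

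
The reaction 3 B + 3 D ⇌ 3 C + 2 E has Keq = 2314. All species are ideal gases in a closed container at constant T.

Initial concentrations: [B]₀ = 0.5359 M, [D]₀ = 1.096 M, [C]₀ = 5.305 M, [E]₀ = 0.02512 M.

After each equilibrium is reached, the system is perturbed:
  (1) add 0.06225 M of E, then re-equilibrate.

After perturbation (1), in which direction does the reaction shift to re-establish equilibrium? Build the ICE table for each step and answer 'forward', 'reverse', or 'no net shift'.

Q₀ = 0.465 vs Keq = 2314 ⇒ Q<K, forward
Step 1:
                   B          D          C          E
  init        0.5359      1.096      5.305    0.02512
  Δ           -0.323     -0.323      0.323     0.2154
  eq          0.2129      0.773      5.628     0.2405
  solve Keq expr → x = 0.1077; check Q = 2314
Then add 0.06225 M of E.
Step 2:
                   B          D          C          E
  init        0.2129      0.773      5.628     0.3027
  Δ          0.02063    0.02063   -0.02063   -0.01375
  eq          0.2335     0.7936      5.607      0.289
  solve Keq expr → x = -0.006875; check Q = 2314

Direction: reverse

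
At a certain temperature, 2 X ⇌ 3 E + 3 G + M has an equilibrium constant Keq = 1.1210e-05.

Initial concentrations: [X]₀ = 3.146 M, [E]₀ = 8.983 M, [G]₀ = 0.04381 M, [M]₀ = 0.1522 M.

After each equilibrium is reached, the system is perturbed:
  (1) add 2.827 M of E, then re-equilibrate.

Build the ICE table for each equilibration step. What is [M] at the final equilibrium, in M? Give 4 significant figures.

[M]_eq = 0.1402 M

Q₀ = 9.3731e-04 vs Keq = 1.1210e-05 ⇒ Q>K, reverse
Step 1:
                   X          E          G          M
  Initial      3.146      8.983    0.04381     0.1522
  Change      0.0223   -0.03345   -0.03345   -0.01115
  Equil        3.168       8.95    0.01036     0.1411
  solve Keq expr → x = -0.01115; check Q = 1.1210e-05
Then add 2.827 M of E.
Step 2:
                   X          E          G          M
  Initial      3.168      11.78    0.01036     0.1411
  Change    0.001645  -0.002468  -0.002468 -8.2265e-04
  Equil         3.17      11.77   0.007895     0.1402
  solve Keq expr → x = -8.2265e-04; check Q = 1.1210e-05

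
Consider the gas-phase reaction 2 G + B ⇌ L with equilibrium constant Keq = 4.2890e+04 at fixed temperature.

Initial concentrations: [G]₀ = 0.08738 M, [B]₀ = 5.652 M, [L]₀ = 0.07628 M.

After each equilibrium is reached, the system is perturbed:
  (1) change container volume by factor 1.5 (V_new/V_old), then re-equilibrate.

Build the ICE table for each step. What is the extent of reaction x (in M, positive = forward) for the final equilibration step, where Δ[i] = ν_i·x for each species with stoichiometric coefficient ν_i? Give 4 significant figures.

Q₀ = 1.768 vs Keq = 4.2890e+04 ⇒ Q<K, forward
Step 1:
                   G          B          L
  Initial    0.08738      5.652    0.07628
  Change    -0.08667   -0.04334    0.04334
  Equil   7.0516e-04      5.609     0.1196
  solve Keq expr → x = 0.04334; check Q = 4.2890e+04
Then change container volume by factor 1.5 (V_new/V_old).
Step 2:
                   G          B          L
  Initial 4.7011e-04      3.739    0.07974
  Change  2.3452e-04 1.1726e-04 -1.1726e-04
  Equil   7.0463e-04      3.739    0.07963
  solve Keq expr → x = -1.1726e-04; check Q = 4.2890e+04

x = -1.1726e-04 M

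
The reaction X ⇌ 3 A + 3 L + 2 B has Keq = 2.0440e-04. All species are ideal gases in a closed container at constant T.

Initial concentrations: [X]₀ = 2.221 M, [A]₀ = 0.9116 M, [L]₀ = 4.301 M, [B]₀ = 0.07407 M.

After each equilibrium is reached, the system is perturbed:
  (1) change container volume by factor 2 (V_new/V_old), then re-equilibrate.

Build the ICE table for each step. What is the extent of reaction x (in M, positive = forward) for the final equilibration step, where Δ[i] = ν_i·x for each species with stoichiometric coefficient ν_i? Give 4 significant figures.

Q₀ = 0.1489 vs Keq = 2.0440e-04 ⇒ Q>K, reverse
Step 1:
                    X           A           L           B
  init          2.221      0.9116       4.301     0.07407
  Δ           0.03531     -0.1059     -0.1059    -0.07061
  eq            2.256      0.8057       4.195    0.003456
  solve Keq expr → x = -0.03531; check Q = 2.0440e-04
Then change container volume by factor 2 (V_new/V_old).
Step 2:
                    X           A           L           B
  init          1.128      0.4028       2.098    0.001728
  Δ         -0.007924     0.02377     0.02377     0.01585
  eq             1.12      0.4266       2.121     0.01758
  solve Keq expr → x = 0.007924; check Q = 2.0440e-04

x = 0.007924 M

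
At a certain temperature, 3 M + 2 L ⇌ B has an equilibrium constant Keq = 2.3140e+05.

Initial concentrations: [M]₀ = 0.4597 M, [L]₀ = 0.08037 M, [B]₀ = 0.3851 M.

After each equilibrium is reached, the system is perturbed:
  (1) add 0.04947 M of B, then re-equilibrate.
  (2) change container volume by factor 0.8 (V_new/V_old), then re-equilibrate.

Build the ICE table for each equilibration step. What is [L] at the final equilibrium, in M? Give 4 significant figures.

[L]_eq = 0.00562 M

Q₀ = 613.7 vs Keq = 2.3140e+05 ⇒ Q<K, forward
Step 1:
                   M          L          B
  init        0.4597    0.08037     0.3851
  Δ          -0.1107   -0.07382    0.03691
  eq           0.349   0.006551      0.422
  solve Keq expr → x = 0.03691; check Q = 2.3140e+05
Then add 0.04947 M of B.
Step 2:
                   M          L          B
  init         0.349   0.006551     0.4715
  Δ       5.3422e-04 3.5615e-04 -1.7807e-04
  eq          0.3495   0.006907     0.4713
  solve Keq expr → x = -1.7807e-04; check Q = 2.3140e+05
Then change container volume by factor 0.8 (V_new/V_old).
Step 3:
                   M          L          B
  init        0.4369   0.008634     0.5891
  Δ        -0.004521  -0.003014   0.001507
  eq          0.4324    0.00562     0.5906
  solve Keq expr → x = 0.001507; check Q = 2.3140e+05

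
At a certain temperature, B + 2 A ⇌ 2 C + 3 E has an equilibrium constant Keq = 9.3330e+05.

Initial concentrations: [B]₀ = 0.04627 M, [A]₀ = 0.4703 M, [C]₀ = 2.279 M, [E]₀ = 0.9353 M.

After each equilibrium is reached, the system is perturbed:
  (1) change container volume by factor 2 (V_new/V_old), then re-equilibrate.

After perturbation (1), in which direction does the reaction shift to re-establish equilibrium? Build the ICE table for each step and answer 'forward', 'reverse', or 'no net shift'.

Q₀ = 415.2 vs Keq = 9.3330e+05 ⇒ Q<K, forward
Step 1:
                    B           A           C           E
  Initial     0.04627      0.4703       2.279      0.9353
  Change     -0.04622    -0.09244     0.09244      0.1387
  Equil    5.2274e-05      0.3779       2.371       1.074
  solve Keq expr → x = 0.04622; check Q = 9.3330e+05
Then change container volume by factor 2 (V_new/V_old).
Step 2:
                    B           A           C           E
  Initial  2.6137e-05      0.1889       1.186       0.537
  Change  -1.9597e-05 -3.9195e-05  3.9195e-05  5.8792e-05
  Equil    6.5395e-06      0.1889       1.186       0.537
  solve Keq expr → x = 1.9597e-05; check Q = 9.3330e+05

Direction: forward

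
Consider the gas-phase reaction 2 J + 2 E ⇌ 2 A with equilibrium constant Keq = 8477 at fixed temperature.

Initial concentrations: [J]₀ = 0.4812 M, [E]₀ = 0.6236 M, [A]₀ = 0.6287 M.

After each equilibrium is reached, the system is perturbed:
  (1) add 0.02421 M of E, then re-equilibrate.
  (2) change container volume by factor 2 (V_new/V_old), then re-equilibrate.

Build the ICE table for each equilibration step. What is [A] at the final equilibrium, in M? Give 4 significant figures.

[A]_eq = 0.5112 M

Q₀ = 4.39 vs Keq = 8477 ⇒ Q<K, forward
Step 1:
                   J          E          A
  init        0.4812     0.6236     0.6287
  Δ          -0.4239    -0.4239     0.4239
  eq         0.05726     0.1997      1.053
  solve Keq expr → x = 0.212; check Q = 8477
Then add 0.02421 M of E.
Step 2:
                   J          E          A
  init       0.05726     0.2239      1.053
  Δ        -0.004828  -0.004828   0.004828
  eq         0.05243      0.219      1.057
  solve Keq expr → x = 0.002414; check Q = 8477
Then change container volume by factor 2 (V_new/V_old).
Step 3:
                   J          E          A
  init       0.02622     0.1095     0.5287
  Δ           0.0175     0.0175    -0.0175
  eq         0.04371      0.127     0.5112
  solve Keq expr → x = -0.008749; check Q = 8477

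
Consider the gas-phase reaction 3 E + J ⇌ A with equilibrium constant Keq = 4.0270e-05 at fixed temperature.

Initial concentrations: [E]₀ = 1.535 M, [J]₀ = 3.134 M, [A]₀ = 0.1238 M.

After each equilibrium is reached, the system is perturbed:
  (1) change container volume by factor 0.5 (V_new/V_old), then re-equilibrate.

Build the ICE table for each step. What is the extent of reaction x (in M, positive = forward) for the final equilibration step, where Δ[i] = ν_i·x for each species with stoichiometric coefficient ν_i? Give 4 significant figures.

Q₀ = 0.01092 vs Keq = 4.0270e-05 ⇒ Q>K, reverse
Step 1:
                   E          J          A
  Initial      1.535      3.134     0.1238
  Change      0.3687     0.1229    -0.1229
  Equil        1.904      3.257 9.0484e-04
  solve Keq expr → x = -0.1229; check Q = 4.0270e-05
Then change container volume by factor 0.5 (V_new/V_old).
Step 2:
                   E          J          A
  Initial      3.807      6.514    0.00181
  Change    -0.03668   -0.01223    0.01223
  Equil        3.771      6.502    0.01404
  solve Keq expr → x = 0.01223; check Q = 4.0270e-05

x = 0.01223 M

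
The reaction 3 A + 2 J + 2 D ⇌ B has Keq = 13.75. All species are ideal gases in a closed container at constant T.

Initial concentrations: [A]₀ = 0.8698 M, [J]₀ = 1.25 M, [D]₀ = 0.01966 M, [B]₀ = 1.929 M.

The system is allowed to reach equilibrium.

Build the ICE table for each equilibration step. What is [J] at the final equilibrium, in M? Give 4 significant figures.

Q₀ = 4854 vs Keq = 13.75 ⇒ Q>K, reverse
Step 1:
                  A         J         D         B
  Initial    0.8698      1.25   0.01966     1.929
  Change       0.28    0.1866    0.1866  -0.09332
  Equil        1.15     1.437    0.2063     1.836
  solve Keq expr → x = -0.09332; check Q = 13.75

[J]_eq = 1.437 M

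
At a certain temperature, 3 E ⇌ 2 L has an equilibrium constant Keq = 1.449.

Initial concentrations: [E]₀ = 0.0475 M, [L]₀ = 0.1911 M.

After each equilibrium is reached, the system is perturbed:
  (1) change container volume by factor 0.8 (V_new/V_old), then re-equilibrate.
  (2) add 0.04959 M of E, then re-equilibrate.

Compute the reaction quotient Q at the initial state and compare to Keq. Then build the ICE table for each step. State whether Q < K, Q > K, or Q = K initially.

Q₀ = 340.8 vs Keq = 1.449 ⇒ Q>K, reverse
Step 1:
                  E         L
  init       0.0475    0.1911
  Δ            0.14  -0.09335
  eq         0.1875   0.09775
  solve Keq expr → x = -0.04667; check Q = 1.449
Then change container volume by factor 0.8 (V_new/V_old).
Step 2:
                  E         L
  init       0.2344    0.1222
  Δ       -0.009414  0.006276
  eq          0.225    0.1285
  solve Keq expr → x = 0.003138; check Q = 1.449
Then add 0.04959 M of E.
Step 3:
                  E         L
  init       0.2746    0.1285
  Δ        -0.02817   0.01878
  eq         0.2464    0.1472
  solve Keq expr → x = 0.009389; check Q = 1.449

Q₀ = 340.8; Q > K (proceeds reverse)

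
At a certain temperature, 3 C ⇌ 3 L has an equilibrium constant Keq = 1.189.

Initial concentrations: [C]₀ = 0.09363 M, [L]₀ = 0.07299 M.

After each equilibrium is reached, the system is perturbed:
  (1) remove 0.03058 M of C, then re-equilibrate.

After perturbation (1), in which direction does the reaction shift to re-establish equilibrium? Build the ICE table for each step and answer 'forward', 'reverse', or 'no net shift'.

Q₀ = 0.4737 vs Keq = 1.189 ⇒ Q<K, forward
Step 1:
                    C           L
  Initial     0.09363     0.07299
  Change     -0.01272     0.01272
  Equil       0.08091     0.08571
  solve Keq expr → x = 0.004241; check Q = 1.189
Then remove 0.03058 M of C.
Step 2:
                    C           L
  Initial     0.05033     0.08571
  Change      0.01573    -0.01573
  Equil       0.06606     0.06998
  solve Keq expr → x = -0.005244; check Q = 1.189

Direction: reverse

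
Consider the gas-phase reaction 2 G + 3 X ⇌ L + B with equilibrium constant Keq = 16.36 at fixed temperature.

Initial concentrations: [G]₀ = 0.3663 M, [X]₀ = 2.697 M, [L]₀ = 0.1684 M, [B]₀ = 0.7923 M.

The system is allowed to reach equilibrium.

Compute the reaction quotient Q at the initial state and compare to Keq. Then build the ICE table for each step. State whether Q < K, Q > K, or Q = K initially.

Q₀ = 0.05069; Q < K (proceeds forward)

Q₀ = 0.05069 vs Keq = 16.36 ⇒ Q<K, forward
Step 1:
                   G          X          L          B
  init        0.3663      2.697     0.1684     0.7923
  Δ          -0.3241    -0.4861      0.162      0.162
  eq         0.04223      2.211     0.3304     0.9543
  solve Keq expr → x = 0.162; check Q = 16.36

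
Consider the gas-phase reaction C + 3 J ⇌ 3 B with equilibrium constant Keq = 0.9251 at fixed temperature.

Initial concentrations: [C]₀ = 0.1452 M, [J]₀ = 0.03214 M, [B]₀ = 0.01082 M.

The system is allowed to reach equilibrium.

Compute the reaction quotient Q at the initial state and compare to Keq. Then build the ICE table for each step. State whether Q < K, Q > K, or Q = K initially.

Q₀ = 0.2628 vs Keq = 0.9251 ⇒ Q<K, forward
Step 1:
                   C          J          B
  init        0.1452    0.03214    0.01082
  Δ        -0.001234  -0.003702   0.003702
  eq           0.144    0.02844    0.01452
  solve Keq expr → x = 0.001234; check Q = 0.9251

Q₀ = 0.2628; Q < K (proceeds forward)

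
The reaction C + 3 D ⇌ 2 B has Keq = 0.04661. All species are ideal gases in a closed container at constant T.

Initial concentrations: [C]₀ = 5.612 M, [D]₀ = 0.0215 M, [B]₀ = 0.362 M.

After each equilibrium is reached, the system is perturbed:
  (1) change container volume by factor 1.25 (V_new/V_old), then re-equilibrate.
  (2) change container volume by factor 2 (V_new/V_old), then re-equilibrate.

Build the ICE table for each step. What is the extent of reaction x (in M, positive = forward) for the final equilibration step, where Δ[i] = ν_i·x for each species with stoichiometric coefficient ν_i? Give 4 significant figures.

x = -0.008133 M

Q₀ = 2350 vs Keq = 0.04661 ⇒ Q>K, reverse
Step 1:
                  C         D         B
  init        5.612    0.0215     0.362
  Δ          0.1201    0.3602   -0.2401
  eq          5.732    0.3817    0.1219
  solve Keq expr → x = -0.1201; check Q = 0.04661
Then change container volume by factor 1.25 (V_new/V_old).
Step 2:
                  C         D         B
  init        4.586    0.3053   0.09751
  Δ         0.00614   0.01842  -0.01228
  eq          4.592    0.3238   0.08523
  solve Keq expr → x = -0.00614; check Q = 0.04661
Then change container volume by factor 2 (V_new/V_old).
Step 3:
                  C         D         B
  init        2.296    0.1619   0.04261
  Δ        0.008133    0.0244  -0.01627
  eq          2.304    0.1863   0.02635
  solve Keq expr → x = -0.008133; check Q = 0.04661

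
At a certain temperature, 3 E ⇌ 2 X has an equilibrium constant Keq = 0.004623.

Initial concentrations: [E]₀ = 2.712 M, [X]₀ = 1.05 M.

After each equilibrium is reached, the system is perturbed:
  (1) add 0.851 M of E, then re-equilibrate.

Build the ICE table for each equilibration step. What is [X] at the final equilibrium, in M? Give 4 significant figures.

Q₀ = 0.05527 vs Keq = 0.004623 ⇒ Q>K, reverse
Step 1:
                  E         X
  I           2.712      1.05
  C          0.8805    -0.587
  E           3.593     0.463
  solve Keq expr → x = -0.2935; check Q = 0.004623
Then add 0.851 M of E.
Step 2:
                  E         X
  I           4.444     0.463
  C         -0.1978    0.1319
  E           4.246    0.5948
  solve Keq expr → x = 0.06593; check Q = 0.004623

[X]_eq = 0.5948 M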